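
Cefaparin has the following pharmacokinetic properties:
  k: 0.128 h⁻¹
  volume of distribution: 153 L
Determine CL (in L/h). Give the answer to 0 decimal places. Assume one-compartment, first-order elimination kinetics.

20 L/h

CL = k × Vd = 0.128 × 153 = 19.58 L/h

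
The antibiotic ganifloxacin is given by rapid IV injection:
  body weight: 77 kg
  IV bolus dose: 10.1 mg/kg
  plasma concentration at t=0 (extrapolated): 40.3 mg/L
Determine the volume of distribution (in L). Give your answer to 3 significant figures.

Dose = 10.1 × 77 = 777.7 mg
Vd = Dose / C₀ = 777.7 / 40.3 = 19.30 L

19.3 L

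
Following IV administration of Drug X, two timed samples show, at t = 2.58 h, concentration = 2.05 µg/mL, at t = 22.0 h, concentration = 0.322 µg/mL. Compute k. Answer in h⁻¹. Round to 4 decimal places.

0.0953 h⁻¹

k = ln(C₁/C₂) / (t₂ − t₁) = ln(2.05/0.322) / (22.0 − 2.58)
  = 1.851 / 19.42 = 0.09531 h⁻¹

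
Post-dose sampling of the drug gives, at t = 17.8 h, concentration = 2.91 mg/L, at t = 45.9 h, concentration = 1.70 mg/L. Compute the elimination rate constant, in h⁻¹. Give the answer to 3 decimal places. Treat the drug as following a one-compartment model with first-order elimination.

k = ln(C₁/C₂) / (t₂ − t₁) = ln(2.91/1.70) / (45.9 − 17.8)
  = 0.5375 / 28.10 = 0.01913 h⁻¹

0.019 h⁻¹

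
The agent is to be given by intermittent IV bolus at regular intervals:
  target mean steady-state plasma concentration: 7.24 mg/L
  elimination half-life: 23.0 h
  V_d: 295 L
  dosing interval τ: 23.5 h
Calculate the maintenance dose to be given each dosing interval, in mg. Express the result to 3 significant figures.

1510 mg

k = ln2 / t½ = 0.693147 / 23.0 = 0.03014 h⁻¹
CL = k × Vd = 0.03014 × 295 = 8.891 L/h
At steady state, Dose/τ = Css × CL.
Dose = Css × CL × τ = 7.24 × 8.891 × 23.5 = 1513 mg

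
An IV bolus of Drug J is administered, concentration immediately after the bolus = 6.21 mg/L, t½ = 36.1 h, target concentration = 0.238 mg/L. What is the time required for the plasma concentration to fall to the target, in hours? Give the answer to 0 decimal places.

170 h

k = ln2 / t½ = 0.693147 / 36.1 = 0.01920 h⁻¹
t = ln(C₀ / C) / k = ln(6.210 / 0.238) / 0.01920
  = ln(26.09) / 0.01920 = 3.262 / 0.01920 = 169.9 h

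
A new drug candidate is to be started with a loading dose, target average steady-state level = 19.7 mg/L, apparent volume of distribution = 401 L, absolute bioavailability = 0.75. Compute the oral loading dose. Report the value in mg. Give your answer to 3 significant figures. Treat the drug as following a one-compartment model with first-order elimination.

10500 mg

LD = Css × Vd / F = 19.7 × 401 / 0.75 = 10530 mg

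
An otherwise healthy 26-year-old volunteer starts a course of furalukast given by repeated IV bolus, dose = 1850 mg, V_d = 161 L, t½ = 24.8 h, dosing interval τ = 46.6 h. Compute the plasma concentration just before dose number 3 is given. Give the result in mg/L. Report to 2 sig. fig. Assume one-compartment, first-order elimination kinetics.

4.0 mg/L

C₀ per dose = Dose / Vd = 1850 / 161 = 11.49 mg/L
k = ln2 / t½ = 0.693147 / 24.8 = 0.02795 h⁻¹
Fraction remaining after one interval: r = e^(−kτ) = e^(−0.02795 × 46.6) = 0.2719
Before dose 3, 2 doses have been given (aged 1τ, 2τ).
C_trough = C₀ × (r + r²) = 11.49 × (0.2719 + 0.07393) = 3.974 mg/L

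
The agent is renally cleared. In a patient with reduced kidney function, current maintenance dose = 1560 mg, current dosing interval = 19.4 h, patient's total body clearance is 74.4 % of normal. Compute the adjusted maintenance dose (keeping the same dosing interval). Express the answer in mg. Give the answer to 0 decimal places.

1161 mg

To keep the same average steady-state level, dosing rate must scale with clearance.
CL ratio = 74.4 / 100 = 0.7440
New dose (same interval) = 1560 × 0.7440 = 1161 mg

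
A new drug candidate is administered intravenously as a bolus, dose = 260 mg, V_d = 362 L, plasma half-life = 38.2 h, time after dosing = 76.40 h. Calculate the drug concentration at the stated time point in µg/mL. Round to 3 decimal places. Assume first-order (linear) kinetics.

C₀ = Dose / Vd = 260.0 / 362 = 0.7182 mg/L
k = ln2 / t½ = 0.693147 / 38.2 = 0.01815 h⁻¹
t / t½ = 76.40 / 38.2 = 2 half-lives
C = C₀ × (1/2)^2 = 0.7182 × 0.2500 = 0.1796 mg/L
(0.1796 mg/L = 0.1796 µg/mL)

0.180 µg/mL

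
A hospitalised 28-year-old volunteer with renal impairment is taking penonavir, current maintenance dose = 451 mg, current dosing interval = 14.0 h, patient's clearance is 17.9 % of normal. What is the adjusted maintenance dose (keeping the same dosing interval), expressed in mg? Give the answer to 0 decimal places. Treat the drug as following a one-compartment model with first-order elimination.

81 mg

To keep the same average steady-state level, dosing rate must scale with clearance.
CL ratio = 17.9 / 100 = 0.1790
New dose (same interval) = 451 × 0.1790 = 80.73 mg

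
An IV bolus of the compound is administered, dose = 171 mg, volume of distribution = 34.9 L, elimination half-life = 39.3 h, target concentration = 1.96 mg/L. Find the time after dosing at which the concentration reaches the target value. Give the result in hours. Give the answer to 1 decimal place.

51.9 h

C₀ = Dose / Vd = 171.0 / 34.9 = 4.900 mg/L
k = ln2 / t½ = 0.693147 / 39.3 = 0.01764 h⁻¹
t = ln(C₀ / C) / k = ln(4.900 / 1.96) / 0.01764
  = ln(2.500) / 0.01764 = 0.9163 / 0.01764 = 51.94 h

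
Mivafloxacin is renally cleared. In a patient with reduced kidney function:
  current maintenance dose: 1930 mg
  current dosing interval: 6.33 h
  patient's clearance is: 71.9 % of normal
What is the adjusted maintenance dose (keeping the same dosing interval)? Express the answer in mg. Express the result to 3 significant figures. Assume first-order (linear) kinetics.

1390 mg

To keep the same average steady-state level, dosing rate must scale with clearance.
CL ratio = 71.9 / 100 = 0.7190
New dose (same interval) = 1930 × 0.7190 = 1388 mg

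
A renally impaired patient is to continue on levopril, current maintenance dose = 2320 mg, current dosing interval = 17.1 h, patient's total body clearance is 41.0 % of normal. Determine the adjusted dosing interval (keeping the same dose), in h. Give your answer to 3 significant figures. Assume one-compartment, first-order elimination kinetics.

To keep the same average steady-state level, dosing rate must scale with clearance.
CL ratio = 41.0 / 100 = 0.4100
New interval (same dose) = 17.1 / 0.4100 = 41.71 h

41.7 h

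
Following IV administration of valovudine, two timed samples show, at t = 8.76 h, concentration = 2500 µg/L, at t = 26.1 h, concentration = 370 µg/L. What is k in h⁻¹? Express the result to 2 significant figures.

k = ln(C₁/C₂) / (t₂ − t₁) = ln(2500/370) / (26.1 − 8.76)
  = 1.911 / 17.34 = 0.1102 h⁻¹

0.11 h⁻¹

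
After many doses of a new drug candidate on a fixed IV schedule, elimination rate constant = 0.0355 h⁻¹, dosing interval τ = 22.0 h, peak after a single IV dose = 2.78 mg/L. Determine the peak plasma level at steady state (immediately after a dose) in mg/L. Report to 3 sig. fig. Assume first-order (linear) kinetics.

e^(−kτ) = e^(−0.03550 × 22.0) = 0.4579
Accumulation ratio R = 1 / (1 − e^(−kτ)) = 1 / (1 − 0.4579) = 1.845
Steady-state peak = C₀ × R = 2.78 × 1.845 = 5.129 mg/L

5.13 mg/L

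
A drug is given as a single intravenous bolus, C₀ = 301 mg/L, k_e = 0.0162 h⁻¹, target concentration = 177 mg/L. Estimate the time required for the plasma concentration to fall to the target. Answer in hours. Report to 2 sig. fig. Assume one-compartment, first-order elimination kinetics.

t = ln(C₀ / C) / k = ln(301.0 / 177) / 0.01620
  = ln(1.701) / 0.01620 = 0.5312 / 0.01620 = 32.79 h

33 h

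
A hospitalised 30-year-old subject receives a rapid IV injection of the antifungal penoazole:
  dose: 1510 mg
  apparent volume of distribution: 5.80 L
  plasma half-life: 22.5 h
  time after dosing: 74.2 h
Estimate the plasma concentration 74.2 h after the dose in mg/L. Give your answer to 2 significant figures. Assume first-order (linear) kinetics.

26 mg/L

C₀ = Dose / Vd = 1510 / 5.80 = 260.3 mg/L
k = ln2 / t½ = 0.693147 / 22.5 = 0.03081 h⁻¹
C = C₀ · e^(−k·t) = 260.3 × e^(−0.03081 × 74.2)
  = 260.3 × 0.1017 = 26.47 mg/L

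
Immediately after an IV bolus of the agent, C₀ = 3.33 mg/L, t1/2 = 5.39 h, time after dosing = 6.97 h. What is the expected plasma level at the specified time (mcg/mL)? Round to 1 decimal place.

1.4 mcg/mL

k = ln2 / t½ = 0.693147 / 5.39 = 0.1286 h⁻¹
C = C₀ · e^(−k·t) = 3.330 × e^(−0.1286 × 6.97)
  = 3.330 × 0.4081 = 1.359 mg/L
(1.359 mg/L = 1.359 mcg/mL)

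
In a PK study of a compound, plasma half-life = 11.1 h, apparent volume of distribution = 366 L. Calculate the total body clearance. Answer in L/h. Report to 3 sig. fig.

22.9 L/h

k = ln2 / t½ = 0.693147 / 11.1 = 0.06245 h⁻¹
CL = k × Vd = 0.06245 × 366 = 22.86 L/h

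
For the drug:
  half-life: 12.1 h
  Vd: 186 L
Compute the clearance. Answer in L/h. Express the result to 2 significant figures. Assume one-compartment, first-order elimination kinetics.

k = ln2 / t½ = 0.693147 / 12.1 = 0.05728 h⁻¹
CL = k × Vd = 0.05728 × 186 = 10.65 L/h

11 L/h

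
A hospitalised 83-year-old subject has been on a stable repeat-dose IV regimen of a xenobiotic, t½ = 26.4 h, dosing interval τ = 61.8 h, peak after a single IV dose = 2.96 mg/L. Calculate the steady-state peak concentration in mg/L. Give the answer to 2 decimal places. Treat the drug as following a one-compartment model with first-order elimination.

k = ln2 / t½ = 0.693147 / 26.4 = 0.02626 h⁻¹
e^(−kτ) = e^(−0.02626 × 61.8) = 0.1973
Accumulation ratio R = 1 / (1 − e^(−kτ)) = 1 / (1 − 0.1973) = 1.246
Steady-state peak = C₀ × R = 2.96 × 1.246 = 3.688 mg/L

3.69 mg/L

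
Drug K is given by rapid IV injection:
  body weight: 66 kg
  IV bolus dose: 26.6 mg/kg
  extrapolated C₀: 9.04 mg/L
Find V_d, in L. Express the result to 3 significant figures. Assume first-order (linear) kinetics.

194 L

Dose = 26.6 × 66 = 1756 mg
Vd = Dose / C₀ = 1756 / 9.04 = 194.2 L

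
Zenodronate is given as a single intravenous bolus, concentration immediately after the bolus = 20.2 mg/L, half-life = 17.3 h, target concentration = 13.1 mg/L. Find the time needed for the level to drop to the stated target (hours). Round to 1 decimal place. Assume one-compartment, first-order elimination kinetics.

10.8 h

k = ln2 / t½ = 0.693147 / 17.3 = 0.04007 h⁻¹
t = ln(C₀ / C) / k = ln(20.20 / 13.1) / 0.04007
  = ln(1.542) / 0.04007 = 0.4331 / 0.04007 = 10.81 h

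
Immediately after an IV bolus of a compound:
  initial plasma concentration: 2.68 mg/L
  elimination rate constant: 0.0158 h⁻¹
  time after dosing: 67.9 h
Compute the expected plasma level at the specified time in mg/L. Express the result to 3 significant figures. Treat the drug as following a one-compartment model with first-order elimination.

C = C₀ · e^(−k·t) = 2.680 × e^(−0.01580 × 67.9)
  = 2.680 × 0.3420 = 0.9166 mg/L

0.917 mg/L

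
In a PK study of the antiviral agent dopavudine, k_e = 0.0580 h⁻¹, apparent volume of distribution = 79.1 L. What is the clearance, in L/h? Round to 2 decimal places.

4.59 L/h

CL = k × Vd = 0.0580 × 79.1 = 4.588 L/h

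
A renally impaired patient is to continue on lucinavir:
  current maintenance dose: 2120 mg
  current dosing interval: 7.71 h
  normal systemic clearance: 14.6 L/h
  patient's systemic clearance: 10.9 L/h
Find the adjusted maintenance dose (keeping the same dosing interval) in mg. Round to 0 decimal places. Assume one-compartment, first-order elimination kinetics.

To keep the same average steady-state level, dosing rate must scale with clearance.
CL ratio = 10.9 / 14.6 = 0.7466
New dose (same interval) = 2120 × 0.7466 = 1583 mg

1583 mg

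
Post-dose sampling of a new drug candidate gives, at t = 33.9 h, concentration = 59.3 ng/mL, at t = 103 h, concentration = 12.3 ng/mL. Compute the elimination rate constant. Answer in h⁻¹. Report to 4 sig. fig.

k = ln(C₁/C₂) / (t₂ − t₁) = ln(59.3/12.3) / (103 − 33.9)
  = 1.573 / 69.10 = 0.02276 h⁻¹

0.02276 h⁻¹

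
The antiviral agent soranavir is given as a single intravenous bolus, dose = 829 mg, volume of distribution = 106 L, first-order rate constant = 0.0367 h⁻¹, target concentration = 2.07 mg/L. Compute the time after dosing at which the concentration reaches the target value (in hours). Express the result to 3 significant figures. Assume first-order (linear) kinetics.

C₀ = Dose / Vd = 829.0 / 106 = 7.821 mg/L
t = ln(C₀ / C) / k = ln(7.821 / 2.07) / 0.03670
  = ln(3.778) / 0.03670 = 1.329 / 0.03670 = 36.21 h

36.2 h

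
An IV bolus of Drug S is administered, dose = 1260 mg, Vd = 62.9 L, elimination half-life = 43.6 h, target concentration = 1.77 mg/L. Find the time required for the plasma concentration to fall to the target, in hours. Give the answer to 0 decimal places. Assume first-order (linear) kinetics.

153 h

C₀ = Dose / Vd = 1260 / 62.9 = 20.03 mg/L
k = ln2 / t½ = 0.693147 / 43.6 = 0.01590 h⁻¹
t = ln(C₀ / C) / k = ln(20.03 / 1.77) / 0.01590
  = ln(11.32) / 0.01590 = 2.427 / 0.01590 = 152.6 h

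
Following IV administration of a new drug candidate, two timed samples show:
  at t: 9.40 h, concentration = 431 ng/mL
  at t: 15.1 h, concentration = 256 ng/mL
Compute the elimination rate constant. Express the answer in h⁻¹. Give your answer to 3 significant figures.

0.0914 h⁻¹

k = ln(C₁/C₂) / (t₂ − t₁) = ln(431/256) / (15.1 − 9.40)
  = 0.5209 / 5.700 = 0.09139 h⁻¹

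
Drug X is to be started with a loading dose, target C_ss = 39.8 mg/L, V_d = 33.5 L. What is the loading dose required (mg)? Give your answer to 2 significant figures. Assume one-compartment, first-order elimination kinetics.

1300 mg

LD = Css × Vd = 39.8 × 33.5 = 1333 mg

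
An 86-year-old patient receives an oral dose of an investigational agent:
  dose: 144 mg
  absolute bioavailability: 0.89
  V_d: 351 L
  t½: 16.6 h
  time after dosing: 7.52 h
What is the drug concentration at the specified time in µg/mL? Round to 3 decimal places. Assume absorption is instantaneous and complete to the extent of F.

Amount reaching circulation = F × Dose = 0.89 × 144.0 = 128.2 mg
C₀ = F·Dose / Vd = 128.2 / 351 = 0.3652 mg/L
k = ln2 / t½ = 0.693147 / 16.6 = 0.04176 h⁻¹
C = C₀ · e^(−k·t) = 0.3652 × e^(−0.04176 × 7.52)
  = 0.3652 × 0.7305 = 0.2668 mg/L
(0.2668 mg/L = 0.2668 µg/mL)

0.267 µg/mL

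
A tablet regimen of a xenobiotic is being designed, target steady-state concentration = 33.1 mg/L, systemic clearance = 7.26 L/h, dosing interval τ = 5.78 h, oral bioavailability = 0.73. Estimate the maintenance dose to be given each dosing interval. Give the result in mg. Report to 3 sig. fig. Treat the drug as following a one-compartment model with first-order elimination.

At steady state, F × (Dose/τ) = Css × CL.
Dose = Css × CL × τ / F = 33.1 × 7.260 × 5.78 / 0.73 = 1903 mg

1900 mg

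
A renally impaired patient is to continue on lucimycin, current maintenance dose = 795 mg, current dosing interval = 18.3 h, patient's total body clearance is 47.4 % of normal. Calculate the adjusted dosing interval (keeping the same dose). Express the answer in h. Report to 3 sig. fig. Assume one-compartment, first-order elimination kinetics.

To keep the same average steady-state level, dosing rate must scale with clearance.
CL ratio = 47.4 / 100 = 0.4740
New interval (same dose) = 18.3 / 0.4740 = 38.61 h

38.6 h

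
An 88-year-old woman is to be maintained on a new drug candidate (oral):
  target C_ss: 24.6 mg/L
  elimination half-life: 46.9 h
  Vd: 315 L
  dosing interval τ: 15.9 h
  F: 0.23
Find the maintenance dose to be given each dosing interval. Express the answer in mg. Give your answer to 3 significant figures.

7920 mg

k = ln2 / t½ = 0.693147 / 46.9 = 0.01478 h⁻¹
CL = k × Vd = 0.01478 × 315 = 4.656 L/h
At steady state, F × (Dose/τ) = Css × CL.
Dose = Css × CL × τ / F = 24.6 × 4.656 × 15.9 / 0.23 = 7918 mg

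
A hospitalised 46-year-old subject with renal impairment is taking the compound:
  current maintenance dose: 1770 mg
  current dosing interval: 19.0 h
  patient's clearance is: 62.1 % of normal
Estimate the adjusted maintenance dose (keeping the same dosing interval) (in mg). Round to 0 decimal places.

1099 mg

To keep the same average steady-state level, dosing rate must scale with clearance.
CL ratio = 62.1 / 100 = 0.6210
New dose (same interval) = 1770 × 0.6210 = 1099 mg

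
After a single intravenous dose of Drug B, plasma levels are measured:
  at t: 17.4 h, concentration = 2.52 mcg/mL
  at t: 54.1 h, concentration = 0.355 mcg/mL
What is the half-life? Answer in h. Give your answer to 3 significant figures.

k = ln(C₁/C₂) / (t₂ − t₁) = ln(2.52/0.355) / (54.1 − 17.4)
  = 1.960 / 36.70 = 0.05341 h⁻¹
t½ = ln2 / k = 0.693147 / 0.05341 = 12.98 h

13.0 h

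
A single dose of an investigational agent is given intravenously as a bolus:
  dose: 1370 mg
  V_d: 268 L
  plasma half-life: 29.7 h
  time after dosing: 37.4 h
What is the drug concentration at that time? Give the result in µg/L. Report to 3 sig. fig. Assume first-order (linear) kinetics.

2140 µg/L

C₀ = Dose / Vd = 1370 / 268 = 5.112 mg/L
k = ln2 / t½ = 0.693147 / 29.7 = 0.02334 h⁻¹
C = C₀ · e^(−k·t) = 5.112 × e^(−0.02334 × 37.4)
  = 5.112 × 0.4177 = 2.135 mg/L
Convert: 2.135 mg/L × 1000 = 2135 µg/L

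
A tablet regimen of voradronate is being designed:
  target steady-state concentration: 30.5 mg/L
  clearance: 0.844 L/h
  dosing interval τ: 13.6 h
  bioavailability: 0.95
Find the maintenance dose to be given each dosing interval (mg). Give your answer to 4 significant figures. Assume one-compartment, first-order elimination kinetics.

At steady state, F × (Dose/τ) = Css × CL.
Dose = Css × CL × τ / F = 30.5 × 0.8440 × 13.6 / 0.95 = 368.5 mg

368.5 mg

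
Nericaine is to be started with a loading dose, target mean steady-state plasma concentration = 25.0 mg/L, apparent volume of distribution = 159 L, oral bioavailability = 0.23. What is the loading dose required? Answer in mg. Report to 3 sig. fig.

17300 mg

LD = Css × Vd / F = 25.0 × 159 / 0.23 = 17280 mg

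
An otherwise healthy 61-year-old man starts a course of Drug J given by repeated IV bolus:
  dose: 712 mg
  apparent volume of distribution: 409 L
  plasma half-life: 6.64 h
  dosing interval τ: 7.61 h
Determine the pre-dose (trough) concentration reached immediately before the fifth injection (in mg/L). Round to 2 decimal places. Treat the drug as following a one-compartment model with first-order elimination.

1.38 mg/L

C₀ per dose = Dose / Vd = 712 / 409 = 1.741 mg/L
k = ln2 / t½ = 0.693147 / 6.64 = 0.1044 h⁻¹
Fraction remaining after one interval: r = e^(−kτ) = e^(−0.1044 × 7.61) = 0.4518
Before dose 5, 4 doses have been given (aged 1τ, 2τ, 3τ, 4τ).
C_trough = C₀ × (r + r² + … + r^4) = C₀ × r(1−r^4)/(1−r)
        = 1.741 × 0.4518 × (1 − 0.04167) / (1 − 0.4518) = 1.375 mg/L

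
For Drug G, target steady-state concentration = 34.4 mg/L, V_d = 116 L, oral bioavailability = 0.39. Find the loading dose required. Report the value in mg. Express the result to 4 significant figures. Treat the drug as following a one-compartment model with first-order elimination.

10230 mg

LD = Css × Vd / F = 34.4 × 116 / 0.39 = 10230 mg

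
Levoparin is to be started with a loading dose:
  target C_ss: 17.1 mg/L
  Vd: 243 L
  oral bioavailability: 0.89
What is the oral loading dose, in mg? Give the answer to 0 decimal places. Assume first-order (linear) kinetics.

4669 mg

LD = Css × Vd / F = 17.1 × 243 / 0.89 = 4669 mg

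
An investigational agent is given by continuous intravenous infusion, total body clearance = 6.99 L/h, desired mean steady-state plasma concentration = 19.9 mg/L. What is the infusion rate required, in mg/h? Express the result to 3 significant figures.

139 mg/h

At steady state, infusion rate R₀ = Css × CL = 19.9 × 6.990 = 139.1 mg/h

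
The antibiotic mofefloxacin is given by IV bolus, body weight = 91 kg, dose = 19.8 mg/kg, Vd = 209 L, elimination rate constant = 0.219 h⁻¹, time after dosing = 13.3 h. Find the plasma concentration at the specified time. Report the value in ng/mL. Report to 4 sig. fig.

468.4 ng/mL

Total dose = 19.8 × 91 = 1802 mg
C₀ = Dose / Vd = 1802 / 209 = 8.622 mg/L
C = C₀ · e^(−k·t) = 8.622 × e^(−0.2190 × 13.3)
  = 8.622 × 0.05433 = 0.4684 mg/L
Convert: 0.4684 mg/L × 1000 = 468.4 ng/mL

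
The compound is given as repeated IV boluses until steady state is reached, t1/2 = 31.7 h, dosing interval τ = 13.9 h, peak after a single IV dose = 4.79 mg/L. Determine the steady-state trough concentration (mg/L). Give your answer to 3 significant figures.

13.5 mg/L

k = ln2 / t½ = 0.693147 / 31.7 = 0.02187 h⁻¹
e^(−kτ) = e^(−0.02187 × 13.9) = 0.7379
Accumulation ratio R = 1 / (1 − e^(−kτ)) = 1 / (1 − 0.7379) = 3.815
Steady-state trough = C₀ × R × e^(−kτ) = 4.79 × 3.815 × 0.7379 = 13.48 mg/L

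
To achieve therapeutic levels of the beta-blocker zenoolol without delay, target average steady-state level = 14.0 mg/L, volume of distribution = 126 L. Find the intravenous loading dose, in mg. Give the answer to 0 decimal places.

1764 mg

LD = Css × Vd = 14.0 × 126 = 1764 mg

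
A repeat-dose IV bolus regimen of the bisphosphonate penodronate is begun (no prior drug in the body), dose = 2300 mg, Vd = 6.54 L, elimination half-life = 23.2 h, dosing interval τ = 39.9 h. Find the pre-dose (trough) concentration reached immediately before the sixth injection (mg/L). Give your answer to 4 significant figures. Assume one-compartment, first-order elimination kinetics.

C₀ per dose = Dose / Vd = 2300 / 6.54 = 351.7 mg/L
k = ln2 / t½ = 0.693147 / 23.2 = 0.02988 h⁻¹
Fraction remaining after one interval: r = e^(−kτ) = e^(−0.02988 × 39.9) = 0.3035
Before dose 6, 5 doses have been given (aged 1τ, 2τ, 3τ, 4τ, 5τ).
C_trough = C₀ × (r + r² + … + r^5) = C₀ × r(1−r^5)/(1−r)
        = 351.7 × 0.3035 × (1 − 0.002575) / (1 − 0.3035) = 152.9 mg/L

152.9 mg/L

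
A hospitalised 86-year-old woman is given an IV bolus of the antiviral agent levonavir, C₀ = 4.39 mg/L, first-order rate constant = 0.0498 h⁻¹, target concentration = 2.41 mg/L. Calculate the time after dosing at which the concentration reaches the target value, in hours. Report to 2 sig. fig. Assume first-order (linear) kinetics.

12 h

t = ln(C₀ / C) / k = ln(4.390 / 2.41) / 0.04980
  = ln(1.822) / 0.04980 = 0.5999 / 0.04980 = 12.05 h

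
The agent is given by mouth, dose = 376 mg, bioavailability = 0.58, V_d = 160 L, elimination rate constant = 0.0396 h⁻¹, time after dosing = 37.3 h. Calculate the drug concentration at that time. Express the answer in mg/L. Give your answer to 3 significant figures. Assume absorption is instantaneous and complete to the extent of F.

0.311 mg/L

Amount reaching circulation = F × Dose = 0.58 × 376.0 = 218.1 mg
C₀ = F·Dose / Vd = 218.1 / 160 = 1.363 mg/L
C = C₀ · e^(−k·t) = 1.363 × e^(−0.03960 × 37.3)
  = 1.363 × 0.2283 = 0.3112 mg/L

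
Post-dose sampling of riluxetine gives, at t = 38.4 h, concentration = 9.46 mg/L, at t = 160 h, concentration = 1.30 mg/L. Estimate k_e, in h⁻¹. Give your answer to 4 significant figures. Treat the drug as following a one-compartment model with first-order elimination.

k = ln(C₁/C₂) / (t₂ − t₁) = ln(9.46/1.30) / (160 − 38.4)
  = 1.985 / 121.6 = 0.01632 h⁻¹

0.01632 h⁻¹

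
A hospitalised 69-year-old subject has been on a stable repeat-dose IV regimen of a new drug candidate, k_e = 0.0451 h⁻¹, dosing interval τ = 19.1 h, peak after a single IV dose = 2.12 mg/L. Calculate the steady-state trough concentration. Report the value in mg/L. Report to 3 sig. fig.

1.55 mg/L

e^(−kτ) = e^(−0.04510 × 19.1) = 0.4226
Accumulation ratio R = 1 / (1 − e^(−kτ)) = 1 / (1 − 0.4226) = 1.732
Steady-state trough = C₀ × R × e^(−kτ) = 2.12 × 1.732 × 0.4226 = 1.552 mg/L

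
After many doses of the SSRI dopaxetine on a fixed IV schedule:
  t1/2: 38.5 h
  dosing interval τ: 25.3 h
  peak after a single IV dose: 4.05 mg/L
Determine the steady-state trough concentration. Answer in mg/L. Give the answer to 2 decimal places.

k = ln2 / t½ = 0.693147 / 38.5 = 0.01800 h⁻¹
e^(−kτ) = e^(−0.01800 × 25.3) = 0.6342
Accumulation ratio R = 1 / (1 − e^(−kτ)) = 1 / (1 − 0.6342) = 2.734
Steady-state trough = C₀ × R × e^(−kτ) = 4.05 × 2.734 × 0.6342 = 7.022 mg/L

7.02 mg/L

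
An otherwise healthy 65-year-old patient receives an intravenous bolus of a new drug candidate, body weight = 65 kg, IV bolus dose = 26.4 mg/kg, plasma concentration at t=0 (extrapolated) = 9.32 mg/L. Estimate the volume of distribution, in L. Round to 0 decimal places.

184 L

Dose = 26.4 × 65 = 1716 mg
Vd = Dose / C₀ = 1716 / 9.32 = 184.1 L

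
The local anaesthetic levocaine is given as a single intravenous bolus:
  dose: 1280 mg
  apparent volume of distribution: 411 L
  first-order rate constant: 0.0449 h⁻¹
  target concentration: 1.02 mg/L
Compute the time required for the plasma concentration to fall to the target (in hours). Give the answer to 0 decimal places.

C₀ = Dose / Vd = 1280 / 411 = 3.114 mg/L
t = ln(C₀ / C) / k = ln(3.114 / 1.02) / 0.04490
  = ln(3.053) / 0.04490 = 1.116 / 0.04490 = 24.86 h

25 h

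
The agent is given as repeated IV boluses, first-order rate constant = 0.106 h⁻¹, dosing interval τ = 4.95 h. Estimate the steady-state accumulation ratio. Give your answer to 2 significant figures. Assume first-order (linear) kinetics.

2.4

e^(−kτ) = e^(−0.1060 × 4.95) = 0.5917
Accumulation ratio R = 1 / (1 − e^(−kτ)) = 1 / (1 − 0.5917) = 2.449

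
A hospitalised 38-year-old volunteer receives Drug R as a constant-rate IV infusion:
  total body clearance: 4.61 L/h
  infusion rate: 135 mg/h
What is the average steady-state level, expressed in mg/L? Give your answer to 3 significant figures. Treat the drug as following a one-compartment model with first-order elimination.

29.3 mg/L

At steady state Css = R₀ / CL = 135 / 4.610 = 29.28 mg/L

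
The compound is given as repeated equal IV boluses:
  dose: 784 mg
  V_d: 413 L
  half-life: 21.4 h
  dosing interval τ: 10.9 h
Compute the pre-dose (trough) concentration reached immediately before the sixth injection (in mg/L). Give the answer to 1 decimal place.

C₀ per dose = Dose / Vd = 784 / 413 = 1.898 mg/L
k = ln2 / t½ = 0.693147 / 21.4 = 0.03239 h⁻¹
Fraction remaining after one interval: r = e^(−kτ) = e^(−0.03239 × 10.9) = 0.7025
Before dose 6, 5 doses have been given (aged 1τ, 2τ, 3τ, 4τ, 5τ).
C_trough = C₀ × (r + r² + … + r^5) = C₀ × r(1−r^5)/(1−r)
        = 1.898 × 0.7025 × (1 − 0.1711) / (1 − 0.7025) = 3.715 mg/L

3.7 mg/L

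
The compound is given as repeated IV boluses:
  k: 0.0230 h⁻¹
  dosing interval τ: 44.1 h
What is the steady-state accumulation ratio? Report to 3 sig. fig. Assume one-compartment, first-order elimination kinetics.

e^(−kτ) = e^(−0.02300 × 44.1) = 0.3627
Accumulation ratio R = 1 / (1 − e^(−kτ)) = 1 / (1 − 0.3627) = 1.569

1.57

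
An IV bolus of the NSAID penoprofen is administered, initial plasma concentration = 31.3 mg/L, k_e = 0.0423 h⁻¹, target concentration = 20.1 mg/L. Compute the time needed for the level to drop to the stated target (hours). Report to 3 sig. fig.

t = ln(C₀ / C) / k = ln(31.30 / 20.1) / 0.04230
  = ln(1.557) / 0.04230 = 0.4428 / 0.04230 = 10.47 h

10.5 h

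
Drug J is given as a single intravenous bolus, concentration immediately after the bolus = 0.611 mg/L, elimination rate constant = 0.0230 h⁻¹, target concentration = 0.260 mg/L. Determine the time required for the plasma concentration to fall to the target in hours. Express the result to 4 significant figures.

t = ln(C₀ / C) / k = ln(0.6110 / 0.260) / 0.02300
  = ln(2.350) / 0.02300 = 0.8544 / 0.02300 = 37.15 h

37.15 h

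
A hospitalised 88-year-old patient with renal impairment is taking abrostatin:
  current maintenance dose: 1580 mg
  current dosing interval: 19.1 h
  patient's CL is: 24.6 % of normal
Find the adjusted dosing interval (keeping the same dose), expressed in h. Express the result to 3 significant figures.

77.6 h

To keep the same average steady-state level, dosing rate must scale with clearance.
CL ratio = 24.6 / 100 = 0.2460
New interval (same dose) = 19.1 / 0.2460 = 77.64 h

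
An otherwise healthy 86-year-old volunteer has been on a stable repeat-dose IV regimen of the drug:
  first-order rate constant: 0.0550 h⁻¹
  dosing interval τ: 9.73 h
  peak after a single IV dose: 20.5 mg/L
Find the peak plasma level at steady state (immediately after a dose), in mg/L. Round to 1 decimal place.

e^(−kτ) = e^(−0.05500 × 9.73) = 0.5856
Accumulation ratio R = 1 / (1 − e^(−kτ)) = 1 / (1 − 0.5856) = 2.413
Steady-state peak = C₀ × R = 20.5 × 2.413 = 49.47 mg/L

49.5 mg/L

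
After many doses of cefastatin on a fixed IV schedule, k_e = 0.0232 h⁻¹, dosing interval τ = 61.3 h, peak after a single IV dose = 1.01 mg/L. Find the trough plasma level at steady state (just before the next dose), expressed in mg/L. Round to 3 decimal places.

e^(−kτ) = e^(−0.02320 × 61.3) = 0.2412
Accumulation ratio R = 1 / (1 − e^(−kτ)) = 1 / (1 − 0.2412) = 1.318
Steady-state trough = C₀ × R × e^(−kτ) = 1.01 × 1.318 × 0.2412 = 0.3211 mg/L

0.321 mg/L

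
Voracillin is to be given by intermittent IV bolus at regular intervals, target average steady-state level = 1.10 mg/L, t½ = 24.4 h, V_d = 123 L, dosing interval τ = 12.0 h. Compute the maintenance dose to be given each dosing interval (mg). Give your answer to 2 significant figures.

46 mg

k = ln2 / t½ = 0.693147 / 24.4 = 0.02841 h⁻¹
CL = k × Vd = 0.02841 × 123 = 3.494 L/h
At steady state, Dose/τ = Css × CL.
Dose = Css × CL × τ = 1.10 × 3.494 × 12.0 = 46.12 mg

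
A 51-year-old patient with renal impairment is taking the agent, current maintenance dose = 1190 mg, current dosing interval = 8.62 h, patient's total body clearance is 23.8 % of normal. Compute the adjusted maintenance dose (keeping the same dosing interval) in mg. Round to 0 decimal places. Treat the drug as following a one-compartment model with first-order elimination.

283 mg

To keep the same average steady-state level, dosing rate must scale with clearance.
CL ratio = 23.8 / 100 = 0.2380
New dose (same interval) = 1190 × 0.2380 = 283.2 mg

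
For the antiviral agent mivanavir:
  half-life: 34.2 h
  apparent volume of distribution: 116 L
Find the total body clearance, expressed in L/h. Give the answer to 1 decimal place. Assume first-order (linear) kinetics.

k = ln2 / t½ = 0.693147 / 34.2 = 0.02027 h⁻¹
CL = k × Vd = 0.02027 × 116 = 2.351 L/h

2.4 L/h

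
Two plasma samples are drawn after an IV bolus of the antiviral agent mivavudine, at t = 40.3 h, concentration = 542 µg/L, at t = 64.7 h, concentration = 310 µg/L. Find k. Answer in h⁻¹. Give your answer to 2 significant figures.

0.023 h⁻¹

k = ln(C₁/C₂) / (t₂ − t₁) = ln(542/310) / (64.7 − 40.3)
  = 0.5587 / 24.40 = 0.02290 h⁻¹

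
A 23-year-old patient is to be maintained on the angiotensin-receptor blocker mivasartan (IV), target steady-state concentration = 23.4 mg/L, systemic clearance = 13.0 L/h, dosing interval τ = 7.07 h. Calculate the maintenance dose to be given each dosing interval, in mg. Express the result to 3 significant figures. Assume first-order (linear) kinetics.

2150 mg

At steady state, Dose/τ = Css × CL.
Dose = Css × CL × τ = 23.4 × 13.00 × 7.07 = 2151 mg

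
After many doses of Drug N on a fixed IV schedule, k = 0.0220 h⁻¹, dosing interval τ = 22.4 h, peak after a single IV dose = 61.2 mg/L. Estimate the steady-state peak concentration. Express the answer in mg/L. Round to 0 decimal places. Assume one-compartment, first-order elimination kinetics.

e^(−kτ) = e^(−0.02200 × 22.4) = 0.6109
Accumulation ratio R = 1 / (1 − e^(−kτ)) = 1 / (1 − 0.6109) = 2.570
Steady-state peak = C₀ × R = 61.2 × 2.570 = 157.3 mg/L

157 mg/L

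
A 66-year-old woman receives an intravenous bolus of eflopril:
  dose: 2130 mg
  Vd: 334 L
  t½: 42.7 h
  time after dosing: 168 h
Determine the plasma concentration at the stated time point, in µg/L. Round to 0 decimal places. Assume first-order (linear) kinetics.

417 µg/L

C₀ = Dose / Vd = 2130 / 334 = 6.377 mg/L
k = ln2 / t½ = 0.693147 / 42.7 = 0.01623 h⁻¹
C = C₀ · e^(−k·t) = 6.377 × e^(−0.01623 × 168)
  = 6.377 × 0.06544 = 0.4173 mg/L
Convert: 0.4173 mg/L × 1000 = 417.3 µg/L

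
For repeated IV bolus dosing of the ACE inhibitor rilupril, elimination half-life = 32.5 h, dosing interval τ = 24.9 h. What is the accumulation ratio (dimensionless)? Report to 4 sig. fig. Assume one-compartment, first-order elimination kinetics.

k = ln2 / t½ = 0.693147 / 32.5 = 0.02133 h⁻¹
e^(−kτ) = e^(−0.02133 × 24.9) = 0.5879
Accumulation ratio R = 1 / (1 − e^(−kτ)) = 1 / (1 − 0.5879) = 2.427

2.427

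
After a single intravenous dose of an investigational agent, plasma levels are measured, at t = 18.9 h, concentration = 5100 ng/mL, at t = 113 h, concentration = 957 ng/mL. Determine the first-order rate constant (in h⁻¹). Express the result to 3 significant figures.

k = ln(C₁/C₂) / (t₂ − t₁) = ln(5100/957) / (113 − 18.9)
  = 1.673 / 94.10 = 0.01778 h⁻¹

0.0178 h⁻¹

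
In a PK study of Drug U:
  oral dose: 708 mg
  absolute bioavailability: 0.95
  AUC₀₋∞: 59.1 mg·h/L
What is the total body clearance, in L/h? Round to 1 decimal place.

11.4 L/h

CL = F·Dose / AUC = 0.95 × 708 / 59.1 = 11.38 L/h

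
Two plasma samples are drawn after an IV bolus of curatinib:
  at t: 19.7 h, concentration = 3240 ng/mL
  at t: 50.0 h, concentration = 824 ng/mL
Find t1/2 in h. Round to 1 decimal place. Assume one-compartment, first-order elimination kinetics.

15.3 h

k = ln(C₁/C₂) / (t₂ − t₁) = ln(3240/824) / (50.0 − 19.7)
  = 1.369 / 30.30 = 0.04518 h⁻¹
t½ = ln2 / k = 0.693147 / 0.04518 = 15.34 h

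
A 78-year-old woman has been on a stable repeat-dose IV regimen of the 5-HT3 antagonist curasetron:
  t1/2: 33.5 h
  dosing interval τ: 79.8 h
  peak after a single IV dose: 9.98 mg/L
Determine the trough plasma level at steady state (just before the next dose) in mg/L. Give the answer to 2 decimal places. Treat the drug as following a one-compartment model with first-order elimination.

k = ln2 / t½ = 0.693147 / 33.5 = 0.02069 h⁻¹
e^(−kτ) = e^(−0.02069 × 79.8) = 0.1918
Accumulation ratio R = 1 / (1 − e^(−kτ)) = 1 / (1 − 0.1918) = 1.237
Steady-state trough = C₀ × R × e^(−kτ) = 9.98 × 1.237 × 0.1918 = 2.368 mg/L

2.37 mg/L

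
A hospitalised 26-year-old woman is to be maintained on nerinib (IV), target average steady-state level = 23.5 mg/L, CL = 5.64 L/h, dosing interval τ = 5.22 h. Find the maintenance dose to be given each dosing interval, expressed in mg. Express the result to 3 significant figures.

692 mg

At steady state, Dose/τ = Css × CL.
Dose = Css × CL × τ = 23.5 × 5.640 × 5.22 = 691.9 mg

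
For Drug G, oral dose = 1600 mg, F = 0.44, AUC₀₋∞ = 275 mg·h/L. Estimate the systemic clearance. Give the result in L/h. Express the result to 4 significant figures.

2.560 L/h

CL = F·Dose / AUC = 0.44 × 1600 / 275 = 2.560 L/h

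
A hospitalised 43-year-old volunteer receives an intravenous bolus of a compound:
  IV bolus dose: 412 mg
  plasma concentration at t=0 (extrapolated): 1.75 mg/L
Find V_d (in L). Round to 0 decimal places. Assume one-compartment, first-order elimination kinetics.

235 L

Vd = Dose / C₀ = 412.0 / 1.75 = 235.4 L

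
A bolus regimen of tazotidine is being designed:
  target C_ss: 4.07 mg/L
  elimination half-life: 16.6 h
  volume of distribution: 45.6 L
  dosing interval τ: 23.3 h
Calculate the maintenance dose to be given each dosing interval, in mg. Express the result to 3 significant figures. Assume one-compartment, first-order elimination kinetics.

181 mg

k = ln2 / t½ = 0.693147 / 16.6 = 0.04176 h⁻¹
CL = k × Vd = 0.04176 × 45.6 = 1.904 L/h
At steady state, Dose/τ = Css × CL.
Dose = Css × CL × τ = 4.07 × 1.904 × 23.3 = 180.6 mg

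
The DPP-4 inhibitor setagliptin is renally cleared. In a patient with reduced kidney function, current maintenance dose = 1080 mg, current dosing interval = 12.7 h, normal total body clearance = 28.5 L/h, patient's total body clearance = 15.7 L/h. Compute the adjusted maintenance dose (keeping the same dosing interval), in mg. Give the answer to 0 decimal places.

To keep the same average steady-state level, dosing rate must scale with clearance.
CL ratio = 15.7 / 28.5 = 0.5509
New dose (same interval) = 1080 × 0.5509 = 595.0 mg

595 mg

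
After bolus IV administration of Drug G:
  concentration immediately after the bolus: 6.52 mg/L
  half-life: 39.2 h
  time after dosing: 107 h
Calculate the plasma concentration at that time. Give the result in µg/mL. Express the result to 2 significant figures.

k = ln2 / t½ = 0.693147 / 39.2 = 0.01768 h⁻¹
C = C₀ · e^(−k·t) = 6.520 × e^(−0.01768 × 107)
  = 6.520 × 0.1508 = 0.9832 mg/L
(0.9832 mg/L = 0.9832 µg/mL)

0.98 µg/mL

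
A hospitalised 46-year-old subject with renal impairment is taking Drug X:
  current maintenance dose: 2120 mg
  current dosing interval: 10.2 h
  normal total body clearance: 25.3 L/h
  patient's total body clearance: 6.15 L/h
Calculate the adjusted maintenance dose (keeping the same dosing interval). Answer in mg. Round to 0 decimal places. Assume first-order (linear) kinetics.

515 mg

To keep the same average steady-state level, dosing rate must scale with clearance.
CL ratio = 6.15 / 25.3 = 0.2431
New dose (same interval) = 2120 × 0.2431 = 515.4 mg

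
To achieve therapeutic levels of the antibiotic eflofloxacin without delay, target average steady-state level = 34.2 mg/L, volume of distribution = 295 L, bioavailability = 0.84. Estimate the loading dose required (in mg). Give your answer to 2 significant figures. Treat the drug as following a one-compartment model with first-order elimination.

LD = Css × Vd / F = 34.2 × 295 / 0.84 = 12010 mg

12000 mg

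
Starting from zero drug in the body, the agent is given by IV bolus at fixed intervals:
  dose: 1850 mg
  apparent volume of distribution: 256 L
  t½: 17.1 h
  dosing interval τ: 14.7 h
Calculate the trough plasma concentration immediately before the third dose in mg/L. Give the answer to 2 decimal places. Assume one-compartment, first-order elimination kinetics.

6.18 mg/L

C₀ per dose = Dose / Vd = 1850 / 256 = 7.227 mg/L
k = ln2 / t½ = 0.693147 / 17.1 = 0.04053 h⁻¹
Fraction remaining after one interval: r = e^(−kτ) = e^(−0.04053 × 14.7) = 0.5511
Before dose 3, 2 doses have been given (aged 1τ, 2τ).
C_trough = C₀ × (r + r²) = 7.227 × (0.5511 + 0.3037) = 6.178 mg/L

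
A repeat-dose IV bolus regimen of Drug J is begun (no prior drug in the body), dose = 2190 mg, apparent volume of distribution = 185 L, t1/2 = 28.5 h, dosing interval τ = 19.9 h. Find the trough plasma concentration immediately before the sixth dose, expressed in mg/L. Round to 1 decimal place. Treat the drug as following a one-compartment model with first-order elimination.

17.3 mg/L

C₀ per dose = Dose / Vd = 2190 / 185 = 11.84 mg/L
k = ln2 / t½ = 0.693147 / 28.5 = 0.02432 h⁻¹
Fraction remaining after one interval: r = e^(−kτ) = e^(−0.02432 × 19.9) = 0.6163
Before dose 6, 5 doses have been given (aged 1τ, 2τ, 3τ, 4τ, 5τ).
C_trough = C₀ × (r + r² + … + r^5) = C₀ × r(1−r^5)/(1−r)
        = 11.84 × 0.6163 × (1 − 0.08891) / (1 − 0.6163) = 17.33 mg/L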